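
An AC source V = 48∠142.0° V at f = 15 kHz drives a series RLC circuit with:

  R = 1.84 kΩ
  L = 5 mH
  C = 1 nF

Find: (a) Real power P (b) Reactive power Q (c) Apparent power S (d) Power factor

Step 1 — Angular frequency: ω = 2π·f = 2π·1.5e+04 = 9.425e+04 rad/s.
Step 2 — Component impedances:
  R: Z = R = 1840 Ω
  L: Z = jωL = j·9.425e+04·0.005 = 0 + j471.2 Ω
  C: Z = 1/(jωC) = -j/(ω·C) = 0 - j1.061e+04 Ω
Step 3 — Series combination: Z_total = R + L + C = 1840 - j1.014e+04 Ω = 1.03e+04∠-79.7° Ω.
Step 4 — Source phasor: V = 48∠142.0° V = -37.82 + j29.55 V.
Step 5 — Current: I = V / Z = -0.003477 - j0.0031 A = 0.004658∠-138.3° A.
Step 6 — Complex power: S = V·I* = 0.03992 - j0.22 VA.
Step 7 — Real power: P = Re(S) = 0.03992 W.
Step 8 — Reactive power: Q = Im(S) = -0.22 VAR.
Step 9 — Apparent power: |S| = 0.2236 VA.
Step 10 — Power factor: PF = P/|S| = 0.1786 (leading).

(a) P = 0.03992 W  (b) Q = -0.22 VAR  (c) S = 0.2236 VA  (d) PF = 0.1786 (leading)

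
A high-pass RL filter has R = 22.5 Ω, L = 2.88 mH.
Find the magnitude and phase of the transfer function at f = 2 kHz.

Step 1 — Angular frequency: ω = 2π·2000 = 1.257e+04 rad/s.
Step 2 — Transfer function: H(jω) = jωL/(R + jωL).
Step 3 — Numerator jωL = j·36.19; denominator R + jωL = 22.5 + j36.19.
Step 4 — H = 0.7212 + j0.4484.
Step 5 — Magnitude: |H| = 0.8493 (-1.4 dB); phase: φ = 31.9°.

|H| = 0.8493 (-1.4 dB), φ = 31.9°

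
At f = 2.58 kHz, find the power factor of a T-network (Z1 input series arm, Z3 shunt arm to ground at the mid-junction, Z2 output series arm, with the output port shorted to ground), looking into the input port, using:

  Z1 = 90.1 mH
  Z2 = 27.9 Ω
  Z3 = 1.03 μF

Step 1 — Angular frequency: ω = 2π·f = 2π·2580 = 1.621e+04 rad/s.
Step 2 — Component impedances:
  Z1: Z = jωL = j·1.621e+04·0.0901 = 0 + j1461 Ω
  Z2: Z = R = 27.9 Ω
  Z3: Z = 1/(jωC) = -j/(ω·C) = 0 - j59.89 Ω
Step 3 — With the output port shorted to ground, the output series arm Z2 runs from the junction to ground; the shunt arm Z3 also runs from the junction to ground. They appear in parallel: Z3 || Z2 = 22.93 - j10.68 Ω.
Step 4 — Series with input arm Z1: Z_in = Z1 + (Z3 || Z2) = 22.93 + j1450 Ω = 1450∠89.1° Ω.
Step 5 — Power factor: PF = cos(φ) = Re(Z)/|Z| = 22.93/1450 = 0.01581.
Step 6 — Type: Im(Z) = 1450 ⇒ lagging (phase φ = 89.1°).

PF = 0.01581 (lagging, φ = 89.1°)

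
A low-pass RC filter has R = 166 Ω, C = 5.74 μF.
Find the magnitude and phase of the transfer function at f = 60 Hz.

Step 1 — Angular frequency: ω = 2π·60 = 377 rad/s.
Step 2 — Transfer function: H(jω) = 1/(1 + jωRC).
Step 3 — Denominator: 1 + jωRC = 1 + j·377·166·5.74e-06 = 1 + j0.3592.
Step 4 — H = 0.8857 - j0.3182.
Step 5 — Magnitude: |H| = 0.9411 (-0.5 dB); phase: φ = -19.8°.

|H| = 0.9411 (-0.5 dB), φ = -19.8°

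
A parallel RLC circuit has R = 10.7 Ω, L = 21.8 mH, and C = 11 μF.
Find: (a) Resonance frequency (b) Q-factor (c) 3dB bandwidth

Step 1 — Resonance: ω₀ = 1/√(LC) = 1/√(0.0218·1.1e-05) = 2042 rad/s.
Step 2 — f₀ = ω₀/(2π) = 325 Hz.
Step 3 — Parallel Q: Q = R/(ω₀L) = 10.7/(2042·0.0218) = 0.2404.
Step 4 — Bandwidth: Δω = ω₀/Q = 8496 rad/s; BW = Δω/(2π) = 1352 Hz.

(a) f₀ = 325 Hz  (b) Q = 0.2404  (c) BW = 1352 Hz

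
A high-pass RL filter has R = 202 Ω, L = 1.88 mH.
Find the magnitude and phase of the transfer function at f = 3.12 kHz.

Step 1 — Angular frequency: ω = 2π·3120 = 1.96e+04 rad/s.
Step 2 — Transfer function: H(jω) = jωL/(R + jωL).
Step 3 — Numerator jωL = j·36.85; denominator R + jωL = 202 + j36.85.
Step 4 — H = 0.03222 + j0.1766.
Step 5 — Magnitude: |H| = 0.1795 (-14.9 dB); phase: φ = 79.7°.

|H| = 0.1795 (-14.9 dB), φ = 79.7°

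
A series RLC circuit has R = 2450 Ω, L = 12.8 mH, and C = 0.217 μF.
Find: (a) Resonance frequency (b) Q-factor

Step 1 — Resonance condition Im(Z)=0 gives ω₀ = 1/√(LC).
Step 2 — ω₀ = 1/√(0.0128·2.17e-07) = 1.897e+04 rad/s.
Step 3 — f₀ = ω₀/(2π) = 3020 Hz.
Step 4 — Series Q: Q = ω₀L/R = 1.897e+04·0.0128/2450 = 0.09913.

(a) f₀ = 3020 Hz  (b) Q = 0.09913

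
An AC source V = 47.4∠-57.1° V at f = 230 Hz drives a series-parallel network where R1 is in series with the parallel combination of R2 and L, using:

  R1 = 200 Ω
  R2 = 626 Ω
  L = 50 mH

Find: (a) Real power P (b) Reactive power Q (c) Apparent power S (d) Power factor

Step 1 — Angular frequency: ω = 2π·f = 2π·230 = 1445 rad/s.
Step 2 — Component impedances:
  R1: Z = R = 200 Ω
  R2: Z = R = 626 Ω
  L: Z = jωL = j·1445·0.05 = 0 + j72.26 Ω
Step 3 — Parallel branch: R2 || L = 1/(1/R2 + 1/L) = 8.231 + j71.31 Ω.
Step 4 — Series with R1: Z_total = R1 + (R2 || L) = 208.2 + j71.31 Ω = 220.1∠18.9° Ω.
Step 5 — Source phasor: V = 47.4∠-57.1° V = 25.75 - j39.8 V.
Step 6 — Current: I = V / Z = 0.05209 - j0.209 A = 0.2154∠-76.0° A.
Step 7 — Complex power: S = V·I* = 9.657 + j3.307 VA.
Step 8 — Real power: P = Re(S) = 9.657 W.
Step 9 — Reactive power: Q = Im(S) = 3.307 VAR.
Step 10 — Apparent power: |S| = 10.21 VA.
Step 11 — Power factor: PF = P/|S| = 0.9461 (lagging).

(a) P = 9.657 W  (b) Q = 3.307 VAR  (c) S = 10.21 VA  (d) PF = 0.9461 (lagging)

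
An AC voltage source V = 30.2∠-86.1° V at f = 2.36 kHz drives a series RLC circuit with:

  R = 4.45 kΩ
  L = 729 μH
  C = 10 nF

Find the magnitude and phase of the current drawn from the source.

Step 1 — Angular frequency: ω = 2π·f = 2π·2360 = 1.483e+04 rad/s.
Step 2 — Component impedances:
  R: Z = R = 4450 Ω
  L: Z = jωL = j·1.483e+04·0.000729 = 0 + j10.81 Ω
  C: Z = 1/(jωC) = -j/(ω·C) = 0 - j6744 Ω
Step 3 — Series combination: Z_total = R + L + C = 4450 - j6733 Ω = 8071∠-56.5° Ω.
Step 4 — Source phasor: V = 30.2∠-86.1° V = 2.054 - j30.13 V.
Step 5 — Ohm's law: I = V / Z_total = (2.054 - j30.13) / (4450 - j6733) = 0.003255 - j0.001846 A.
Step 6 — Convert to polar: |I| = 0.003742 A, ∠I = -29.6°.

I = 0.003742∠-29.6° A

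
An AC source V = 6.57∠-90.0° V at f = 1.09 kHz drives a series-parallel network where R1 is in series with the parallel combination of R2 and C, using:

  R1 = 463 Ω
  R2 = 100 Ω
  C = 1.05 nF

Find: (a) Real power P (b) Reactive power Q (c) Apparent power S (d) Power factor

Step 1 — Angular frequency: ω = 2π·f = 2π·1090 = 6849 rad/s.
Step 2 — Component impedances:
  R1: Z = R = 463 Ω
  R2: Z = R = 100 Ω
  C: Z = 1/(jωC) = -j/(ω·C) = 0 - j1.391e+05 Ω
Step 3 — Parallel branch: R2 || C = 1/(1/R2 + 1/C) = 100 - j0.07191 Ω.
Step 4 — Series with R1: Z_total = R1 + (R2 || C) = 563 - j0.07191 Ω = 563∠-0.0° Ω.
Step 5 — Source phasor: V = 6.57∠-90.0° V = 0 - j6.57 V.
Step 6 — Current: I = V / Z = 1.491e-06 - j0.01167 A = 0.01167∠-90.0° A.
Step 7 — Complex power: S = V·I* = 0.07667 - j9.793e-06 VA.
Step 8 — Real power: P = Re(S) = 0.07667 W.
Step 9 — Reactive power: Q = Im(S) = -9.793e-06 VAR.
Step 10 — Apparent power: |S| = 0.07667 VA.
Step 11 — Power factor: PF = P/|S| = 1 (leading).

(a) P = 0.07667 W  (b) Q = -9.793e-06 VAR  (c) S = 0.07667 VA  (d) PF = 1 (leading)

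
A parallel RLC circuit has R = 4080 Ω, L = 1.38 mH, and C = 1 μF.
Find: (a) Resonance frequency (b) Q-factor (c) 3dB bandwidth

Step 1 — Resonance: ω₀ = 1/√(LC) = 1/√(0.00138·1e-06) = 2.692e+04 rad/s.
Step 2 — f₀ = ω₀/(2π) = 4284 Hz.
Step 3 — Parallel Q: Q = R/(ω₀L) = 4080/(2.692e+04·0.00138) = 109.8.
Step 4 — Bandwidth: Δω = ω₀/Q = 245.1 rad/s; BW = Δω/(2π) = 39.01 Hz.

(a) f₀ = 4284 Hz  (b) Q = 109.8  (c) BW = 39.01 Hz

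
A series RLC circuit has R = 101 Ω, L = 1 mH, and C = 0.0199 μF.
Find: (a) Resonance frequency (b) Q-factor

Step 1 — Resonance condition Im(Z)=0 gives ω₀ = 1/√(LC).
Step 2 — ω₀ = 1/√(0.001·1.99e-08) = 2.242e+05 rad/s.
Step 3 — f₀ = ω₀/(2π) = 3.568e+04 Hz.
Step 4 — Series Q: Q = ω₀L/R = 2.242e+05·0.001/101 = 2.219.

(a) f₀ = 3.568e+04 Hz  (b) Q = 2.219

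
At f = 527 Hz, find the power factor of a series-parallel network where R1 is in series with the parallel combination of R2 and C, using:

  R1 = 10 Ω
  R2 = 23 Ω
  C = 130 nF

Step 1 — Angular frequency: ω = 2π·f = 2π·527 = 3311 rad/s.
Step 2 — Component impedances:
  R1: Z = R = 10 Ω
  R2: Z = R = 23 Ω
  C: Z = 1/(jωC) = -j/(ω·C) = 0 - j2323 Ω
Step 3 — Parallel branch: R2 || C = 1/(1/R2 + 1/C) = 23 - j0.2277 Ω.
Step 4 — Series with R1: Z_total = R1 + (R2 || C) = 33 - j0.2277 Ω = 33∠-0.4° Ω.
Step 5 — Power factor: PF = cos(φ) = Re(Z)/|Z| = 33/33 = 1.
Step 6 — Type: Im(Z) = -0.2277 ⇒ leading (phase φ = -0.4°).

PF = 1 (leading, φ = -0.4°)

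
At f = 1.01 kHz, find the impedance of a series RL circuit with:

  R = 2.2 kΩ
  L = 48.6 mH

Step 1 — Angular frequency: ω = 2π·f = 2π·1010 = 6346 rad/s.
Step 2 — Component impedances:
  R: Z = R = 2200 Ω
  L: Z = jωL = j·6346·0.0486 = 0 + j308.4 Ω
Step 3 — Series combination: Z_total = R + L = 2200 + j308.4 Ω = 2222∠8.0° Ω.

Z = 2200 + j308.4 Ω = 2222∠8.0° Ω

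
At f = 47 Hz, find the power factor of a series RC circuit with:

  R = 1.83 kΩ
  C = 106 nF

Step 1 — Angular frequency: ω = 2π·f = 2π·47 = 295.3 rad/s.
Step 2 — Component impedances:
  R: Z = R = 1830 Ω
  C: Z = 1/(jωC) = -j/(ω·C) = 0 - j3.195e+04 Ω
Step 3 — Series combination: Z_total = R + C = 1830 - j3.195e+04 Ω = 3.2e+04∠-86.7° Ω.
Step 4 — Power factor: PF = cos(φ) = Re(Z)/|Z| = 1830/3.2e+04 = 0.05719.
Step 5 — Type: Im(Z) = -3.195e+04 ⇒ leading (phase φ = -86.7°).

PF = 0.05719 (leading, φ = -86.7°)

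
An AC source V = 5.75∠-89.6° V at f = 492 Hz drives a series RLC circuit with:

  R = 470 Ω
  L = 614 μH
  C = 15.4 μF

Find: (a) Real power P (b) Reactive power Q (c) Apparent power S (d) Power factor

Step 1 — Angular frequency: ω = 2π·f = 2π·492 = 3091 rad/s.
Step 2 — Component impedances:
  R: Z = R = 470 Ω
  L: Z = jωL = j·3091·0.000614 = 0 + j1.898 Ω
  C: Z = 1/(jωC) = -j/(ω·C) = 0 - j21.01 Ω
Step 3 — Series combination: Z_total = R + L + C = 470 - j19.11 Ω = 470.4∠-2.3° Ω.
Step 4 — Source phasor: V = 5.75∠-89.6° V = 0.04014 - j5.75 V.
Step 5 — Current: I = V / Z = 0.0005818 - j0.01221 A = 0.01222∠-87.3° A.
Step 6 — Complex power: S = V·I* = 0.07023 - j0.002855 VA.
Step 7 — Real power: P = Re(S) = 0.07023 W.
Step 8 — Reactive power: Q = Im(S) = -0.002855 VAR.
Step 9 — Apparent power: |S| = 0.07029 VA.
Step 10 — Power factor: PF = P/|S| = 0.9992 (leading).

(a) P = 0.07023 W  (b) Q = -0.002855 VAR  (c) S = 0.07029 VA  (d) PF = 0.9992 (leading)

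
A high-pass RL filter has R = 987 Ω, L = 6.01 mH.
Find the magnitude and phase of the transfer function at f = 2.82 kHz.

Step 1 — Angular frequency: ω = 2π·2820 = 1.772e+04 rad/s.
Step 2 — Transfer function: H(jω) = jωL/(R + jωL).
Step 3 — Numerator jωL = j·106.5; denominator R + jωL = 987 + j106.5.
Step 4 — H = 0.01151 + j0.1066.
Step 5 — Magnitude: |H| = 0.1073 (-19.4 dB); phase: φ = 83.8°.

|H| = 0.1073 (-19.4 dB), φ = 83.8°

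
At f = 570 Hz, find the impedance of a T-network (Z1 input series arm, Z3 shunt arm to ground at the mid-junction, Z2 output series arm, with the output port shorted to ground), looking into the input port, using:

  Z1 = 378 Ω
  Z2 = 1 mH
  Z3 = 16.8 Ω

Step 1 — Angular frequency: ω = 2π·f = 2π·570 = 3581 rad/s.
Step 2 — Component impedances:
  Z1: Z = R = 378 Ω
  Z2: Z = jωL = j·3581·0.001 = 0 + j3.581 Ω
  Z3: Z = R = 16.8 Ω
Step 3 — With the output port shorted to ground, the output series arm Z2 runs from the junction to ground; the shunt arm Z3 also runs from the junction to ground. They appear in parallel: Z3 || Z2 = 0.7303 + j3.426 Ω.
Step 4 — Series with input arm Z1: Z_in = Z1 + (Z3 || Z2) = 378.7 + j3.426 Ω = 378.7∠0.5° Ω.

Z = 378.7 + j3.426 Ω = 378.7∠0.5° Ω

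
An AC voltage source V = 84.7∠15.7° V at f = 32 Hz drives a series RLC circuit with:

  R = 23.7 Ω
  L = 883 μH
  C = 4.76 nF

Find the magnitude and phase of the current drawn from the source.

Step 1 — Angular frequency: ω = 2π·f = 2π·32 = 201.1 rad/s.
Step 2 — Component impedances:
  R: Z = R = 23.7 Ω
  L: Z = jωL = j·201.1·0.000883 = 0 + j0.1775 Ω
  C: Z = 1/(jωC) = -j/(ω·C) = 0 - j1.045e+06 Ω
Step 3 — Series combination: Z_total = R + L + C = 23.7 - j1.045e+06 Ω = 1.045e+06∠-90.0° Ω.
Step 4 — Source phasor: V = 84.7∠15.7° V = 81.54 + j22.92 V.
Step 5 — Ohm's law: I = V / Z_total = (81.54 + j22.92) / (23.7 - j1.045e+06) = -2.193e-05 + j7.804e-05 A.
Step 6 — Convert to polar: |I| = 8.106e-05 A, ∠I = 105.7°.

I = 8.106e-05∠105.7° A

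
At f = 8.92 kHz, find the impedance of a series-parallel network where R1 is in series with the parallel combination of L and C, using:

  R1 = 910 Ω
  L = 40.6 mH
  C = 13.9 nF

Step 1 — Angular frequency: ω = 2π·f = 2π·8920 = 5.605e+04 rad/s.
Step 2 — Component impedances:
  R1: Z = R = 910 Ω
  L: Z = jωL = j·5.605e+04·0.0406 = 0 + j2275 Ω
  C: Z = 1/(jωC) = -j/(ω·C) = 0 - j1284 Ω
Step 3 — Parallel branch: L || C = 1/(1/L + 1/C) = 0 - j2945 Ω.
Step 4 — Series with R1: Z_total = R1 + (L || C) = 910 - j2945 Ω = 3082∠-72.8° Ω.

Z = 910 - j2945 Ω = 3082∠-72.8° Ω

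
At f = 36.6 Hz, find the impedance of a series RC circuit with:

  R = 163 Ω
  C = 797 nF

Step 1 — Angular frequency: ω = 2π·f = 2π·36.6 = 230 rad/s.
Step 2 — Component impedances:
  R: Z = R = 163 Ω
  C: Z = 1/(jωC) = -j/(ω·C) = 0 - j5456 Ω
Step 3 — Series combination: Z_total = R + C = 163 - j5456 Ω = 5459∠-88.3° Ω.

Z = 163 - j5456 Ω = 5459∠-88.3° Ω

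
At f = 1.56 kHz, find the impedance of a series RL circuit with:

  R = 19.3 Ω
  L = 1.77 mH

Step 1 — Angular frequency: ω = 2π·f = 2π·1560 = 9802 rad/s.
Step 2 — Component impedances:
  R: Z = R = 19.3 Ω
  L: Z = jωL = j·9802·0.00177 = 0 + j17.35 Ω
Step 3 — Series combination: Z_total = R + L = 19.3 + j17.35 Ω = 25.95∠42.0° Ω.

Z = 19.3 + j17.35 Ω = 25.95∠42.0° Ω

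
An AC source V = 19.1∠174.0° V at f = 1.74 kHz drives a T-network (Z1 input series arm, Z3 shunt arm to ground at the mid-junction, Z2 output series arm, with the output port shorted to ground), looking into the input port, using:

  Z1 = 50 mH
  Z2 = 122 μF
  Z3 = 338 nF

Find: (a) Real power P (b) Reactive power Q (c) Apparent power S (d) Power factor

Step 1 — Angular frequency: ω = 2π·f = 2π·1740 = 1.093e+04 rad/s.
Step 2 — Component impedances:
  Z1: Z = jωL = j·1.093e+04·0.05 = 0 + j546.6 Ω
  Z2: Z = 1/(jωC) = -j/(ω·C) = 0 - j0.7497 Ω
  Z3: Z = 1/(jωC) = -j/(ω·C) = 0 - j270.6 Ω
Step 3 — With the output port shorted to ground, the output series arm Z2 runs from the junction to ground; the shunt arm Z3 also runs from the junction to ground. They appear in parallel: Z3 || Z2 = 0 - j0.7477 Ω.
Step 4 — Series with input arm Z1: Z_in = Z1 + (Z3 || Z2) = 0 + j545.9 Ω = 545.9∠90.0° Ω.
Step 5 — Source phasor: V = 19.1∠174.0° V = -19 + j1.996 V.
Step 6 — Current: I = V / Z = 0.003657 + j0.0348 A = 0.03499∠84.0° A.
Step 7 — Complex power: S = V·I* = 0 + j0.6683 VA.
Step 8 — Real power: P = Re(S) = 0 W.
Step 9 — Reactive power: Q = Im(S) = 0.6683 VAR.
Step 10 — Apparent power: |S| = 0.6683 VA.
Step 11 — Power factor: PF = P/|S| = 0 (lagging).

(a) P = 0 W  (b) Q = 0.6683 VAR  (c) S = 0.6683 VA  (d) PF = 0 (lagging)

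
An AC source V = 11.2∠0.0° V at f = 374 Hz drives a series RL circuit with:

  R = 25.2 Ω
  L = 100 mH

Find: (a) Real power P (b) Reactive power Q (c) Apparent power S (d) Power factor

Step 1 — Angular frequency: ω = 2π·f = 2π·374 = 2350 rad/s.
Step 2 — Component impedances:
  R: Z = R = 25.2 Ω
  L: Z = jωL = j·2350·0.1 = 0 + j235 Ω
Step 3 — Series combination: Z_total = R + L = 25.2 + j235 Ω = 236.3∠83.9° Ω.
Step 4 — Source phasor: V = 11.2∠0.0° V = 11.2 V.
Step 5 — Current: I = V / Z = 0.005053 - j0.04712 A = 0.04739∠-83.9° A.
Step 6 — Complex power: S = V·I* = 0.05659 + j0.5277 VA.
Step 7 — Real power: P = Re(S) = 0.05659 W.
Step 8 — Reactive power: Q = Im(S) = 0.5277 VAR.
Step 9 — Apparent power: |S| = 0.5308 VA.
Step 10 — Power factor: PF = P/|S| = 0.1066 (lagging).

(a) P = 0.05659 W  (b) Q = 0.5277 VAR  (c) S = 0.5308 VA  (d) PF = 0.1066 (lagging)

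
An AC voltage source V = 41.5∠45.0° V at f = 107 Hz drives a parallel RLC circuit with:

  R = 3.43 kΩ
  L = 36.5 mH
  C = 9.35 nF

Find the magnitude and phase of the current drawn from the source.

Step 1 — Angular frequency: ω = 2π·f = 2π·107 = 672.3 rad/s.
Step 2 — Component impedances:
  R: Z = R = 3430 Ω
  L: Z = jωL = j·672.3·0.0365 = 0 + j24.54 Ω
  C: Z = 1/(jωC) = -j/(ω·C) = 0 - j1.591e+05 Ω
Step 3 — Parallel combination: 1/Z_total = 1/R + 1/L + 1/C; Z_total = 0.1756 + j24.54 Ω = 24.54∠89.6° Ω.
Step 4 — Source phasor: V = 41.5∠45.0° V = 29.34 + j29.34 V.
Step 5 — Ohm's law: I = V / Z_total = (29.34 + j29.34) / (0.1756 + j24.54) = 1.204 - j1.187 A.
Step 6 — Convert to polar: |I| = 1.691 A, ∠I = -44.6°.

I = 1.691∠-44.6° A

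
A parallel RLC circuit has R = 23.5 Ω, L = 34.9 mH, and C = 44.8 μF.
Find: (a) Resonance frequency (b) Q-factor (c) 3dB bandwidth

Step 1 — Resonance: ω₀ = 1/√(LC) = 1/√(0.0349·4.48e-05) = 799.7 rad/s.
Step 2 — f₀ = ω₀/(2π) = 127.3 Hz.
Step 3 — Parallel Q: Q = R/(ω₀L) = 23.5/(799.7·0.0349) = 0.842.
Step 4 — Bandwidth: Δω = ω₀/Q = 949.8 rad/s; BW = Δω/(2π) = 151.2 Hz.

(a) f₀ = 127.3 Hz  (b) Q = 0.842  (c) BW = 151.2 Hz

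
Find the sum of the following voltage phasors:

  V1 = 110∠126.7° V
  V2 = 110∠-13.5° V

Step 1 — Convert each phasor to rectangular form:
  V1 = 110·(cos(126.7°) + j·sin(126.7°)) = -65.74 + j88.2 V
  V2 = 110·(cos(-13.5°) + j·sin(-13.5°)) = 107 - j25.68 V
Step 2 — Sum components: V_total = 41.22 + j62.52 V.
Step 3 — Convert to polar: |V_total| = 74.88 V, ∠V_total = 56.6°.

V_total = 74.88∠56.6° V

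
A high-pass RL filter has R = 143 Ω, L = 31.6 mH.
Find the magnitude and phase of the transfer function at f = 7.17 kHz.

Step 1 — Angular frequency: ω = 2π·7170 = 4.505e+04 rad/s.
Step 2 — Transfer function: H(jω) = jωL/(R + jωL).
Step 3 — Numerator jωL = j·1424; denominator R + jωL = 143 + j1424.
Step 4 — H = 0.99 + j0.09945.
Step 5 — Magnitude: |H| = 0.995 (-0.0 dB); phase: φ = 5.7°.

|H| = 0.995 (-0.0 dB), φ = 5.7°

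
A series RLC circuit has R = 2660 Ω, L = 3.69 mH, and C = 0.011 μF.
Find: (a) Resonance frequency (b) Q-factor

Step 1 — Resonance condition Im(Z)=0 gives ω₀ = 1/√(LC).
Step 2 — ω₀ = 1/√(0.00369·1.1e-08) = 1.57e+05 rad/s.
Step 3 — f₀ = ω₀/(2π) = 2.498e+04 Hz.
Step 4 — Series Q: Q = ω₀L/R = 1.57e+05·0.00369/2660 = 0.2177.

(a) f₀ = 2.498e+04 Hz  (b) Q = 0.2177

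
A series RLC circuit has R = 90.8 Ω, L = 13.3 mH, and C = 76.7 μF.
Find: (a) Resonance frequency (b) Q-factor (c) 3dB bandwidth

Step 1 — Resonance: ω₀ = 1/√(LC) = 1/√(0.0133·7.67e-05) = 990.1 rad/s.
Step 2 — f₀ = ω₀/(2π) = 157.6 Hz.
Step 3 — Series Q: Q = ω₀L/R = 990.1·0.0133/90.8 = 0.145.
Step 4 — Bandwidth: Δω = ω₀/Q = 6827 rad/s; BW = Δω/(2π) = 1087 Hz.

(a) f₀ = 157.6 Hz  (b) Q = 0.145  (c) BW = 1087 Hz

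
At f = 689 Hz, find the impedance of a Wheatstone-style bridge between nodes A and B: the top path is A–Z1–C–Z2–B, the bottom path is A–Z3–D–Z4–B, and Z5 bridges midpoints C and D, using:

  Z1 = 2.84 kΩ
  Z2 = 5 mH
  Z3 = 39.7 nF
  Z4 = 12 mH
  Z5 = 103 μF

Step 1 — Angular frequency: ω = 2π·f = 2π·689 = 4329 rad/s.
Step 2 — Component impedances:
  Z1: Z = R = 2840 Ω
  Z2: Z = jωL = j·4329·0.005 = 0 + j21.65 Ω
  Z3: Z = 1/(jωC) = -j/(ω·C) = 0 - j5818 Ω
  Z4: Z = jωL = j·4329·0.012 = 0 + j51.95 Ω
  Z5: Z = 1/(jωC) = -j/(ω·C) = 0 - j2.243 Ω
Step 3 — Bridge requires nodal analysis (the Z5 bridge couples midpoints C and D, so the two paths cannot be reduced to a simple series/parallel combination). Setting node B to ground and injecting 1 A at node A, the 3-node admittance system at A, C, D solves to V_A = Z_AB = 2293 - j1104 Ω = 2545∠-25.7° Ω.

Z = 2293 - j1104 Ω = 2545∠-25.7° Ω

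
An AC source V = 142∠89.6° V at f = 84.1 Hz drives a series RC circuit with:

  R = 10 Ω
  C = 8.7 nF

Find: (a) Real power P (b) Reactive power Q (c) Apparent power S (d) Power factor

Step 1 — Angular frequency: ω = 2π·f = 2π·84.1 = 528.4 rad/s.
Step 2 — Component impedances:
  R: Z = R = 10 Ω
  C: Z = 1/(jωC) = -j/(ω·C) = 0 - j2.175e+05 Ω
Step 3 — Series combination: Z_total = R + C = 10 - j2.175e+05 Ω = 2.175e+05∠-90.0° Ω.
Step 4 — Source phasor: V = 142∠89.6° V = 0.9913 + j142 V.
Step 5 — Current: I = V / Z = -0.0006528 + j4.587e-06 A = 0.0006528∠179.6° A.
Step 6 — Complex power: S = V·I* = 4.262e-06 - j0.0927 VA.
Step 7 — Real power: P = Re(S) = 4.262e-06 W.
Step 8 — Reactive power: Q = Im(S) = -0.0927 VAR.
Step 9 — Apparent power: |S| = 0.0927 VA.
Step 10 — Power factor: PF = P/|S| = 4.597e-05 (leading).

(a) P = 4.262e-06 W  (b) Q = -0.0927 VAR  (c) S = 0.0927 VA  (d) PF = 4.597e-05 (leading)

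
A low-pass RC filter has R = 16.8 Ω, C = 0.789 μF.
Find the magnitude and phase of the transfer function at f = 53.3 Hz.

Step 1 — Angular frequency: ω = 2π·53.3 = 334.9 rad/s.
Step 2 — Transfer function: H(jω) = 1/(1 + jωRC).
Step 3 — Denominator: 1 + jωRC = 1 + j·334.9·16.8·7.89e-07 = 1 + j0.004439.
Step 4 — H = 1 - j0.004439.
Step 5 — Magnitude: |H| = 1 (-0.0 dB); phase: φ = -0.3°.

|H| = 1 (-0.0 dB), φ = -0.3°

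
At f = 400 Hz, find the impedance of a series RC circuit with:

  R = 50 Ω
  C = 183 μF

Step 1 — Angular frequency: ω = 2π·f = 2π·400 = 2513 rad/s.
Step 2 — Component impedances:
  R: Z = R = 50 Ω
  C: Z = 1/(jωC) = -j/(ω·C) = 0 - j2.174 Ω
Step 3 — Series combination: Z_total = R + C = 50 - j2.174 Ω = 50.05∠-2.5° Ω.

Z = 50 - j2.174 Ω = 50.05∠-2.5° Ω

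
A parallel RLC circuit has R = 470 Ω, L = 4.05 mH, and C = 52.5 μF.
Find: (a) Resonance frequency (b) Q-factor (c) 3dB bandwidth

Step 1 — Resonance: ω₀ = 1/√(LC) = 1/√(0.00405·5.25e-05) = 2169 rad/s.
Step 2 — f₀ = ω₀/(2π) = 345.2 Hz.
Step 3 — Parallel Q: Q = R/(ω₀L) = 470/(2169·0.00405) = 53.51.
Step 4 — Bandwidth: Δω = ω₀/Q = 40.53 rad/s; BW = Δω/(2π) = 6.45 Hz.

(a) f₀ = 345.2 Hz  (b) Q = 53.51  (c) BW = 6.45 Hz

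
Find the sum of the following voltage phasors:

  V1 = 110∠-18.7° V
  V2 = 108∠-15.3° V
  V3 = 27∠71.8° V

Step 1 — Convert each phasor to rectangular form:
  V1 = 110·(cos(-18.7°) + j·sin(-18.7°)) = 104.2 - j35.27 V
  V2 = 108·(cos(-15.3°) + j·sin(-15.3°)) = 104.2 - j28.5 V
  V3 = 27·(cos(71.8°) + j·sin(71.8°)) = 8.433 + j25.65 V
Step 2 — Sum components: V_total = 216.8 - j38.12 V.
Step 3 — Convert to polar: |V_total| = 220.1 V, ∠V_total = -10.0°.

V_total = 220.1∠-10.0° V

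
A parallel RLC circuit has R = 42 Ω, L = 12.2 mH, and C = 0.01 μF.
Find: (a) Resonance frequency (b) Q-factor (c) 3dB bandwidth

Step 1 — Resonance: ω₀ = 1/√(LC) = 1/√(0.0122·1e-08) = 9.054e+04 rad/s.
Step 2 — f₀ = ω₀/(2π) = 1.441e+04 Hz.
Step 3 — Parallel Q: Q = R/(ω₀L) = 42/(9.054e+04·0.0122) = 0.03803.
Step 4 — Bandwidth: Δω = ω₀/Q = 2.381e+06 rad/s; BW = Δω/(2π) = 3.789e+05 Hz.

(a) f₀ = 1.441e+04 Hz  (b) Q = 0.03803  (c) BW = 3.789e+05 Hz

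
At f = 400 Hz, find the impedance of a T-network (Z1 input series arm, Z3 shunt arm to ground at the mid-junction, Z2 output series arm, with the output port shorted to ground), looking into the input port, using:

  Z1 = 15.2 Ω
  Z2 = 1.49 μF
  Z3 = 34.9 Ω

Step 1 — Angular frequency: ω = 2π·f = 2π·400 = 2513 rad/s.
Step 2 — Component impedances:
  Z1: Z = R = 15.2 Ω
  Z2: Z = 1/(jωC) = -j/(ω·C) = 0 - j267 Ω
  Z3: Z = R = 34.9 Ω
Step 3 — With the output port shorted to ground, the output series arm Z2 runs from the junction to ground; the shunt arm Z3 also runs from the junction to ground. They appear in parallel: Z3 || Z2 = 34.31 - j4.485 Ω.
Step 4 — Series with input arm Z1: Z_in = Z1 + (Z3 || Z2) = 49.51 - j4.485 Ω = 49.72∠-5.2° Ω.

Z = 49.51 - j4.485 Ω = 49.72∠-5.2° Ω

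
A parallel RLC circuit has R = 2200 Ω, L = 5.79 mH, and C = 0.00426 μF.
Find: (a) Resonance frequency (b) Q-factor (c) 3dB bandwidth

Step 1 — Resonance: ω₀ = 1/√(LC) = 1/√(0.00579·4.26e-09) = 2.014e+05 rad/s.
Step 2 — f₀ = ω₀/(2π) = 3.205e+04 Hz.
Step 3 — Parallel Q: Q = R/(ω₀L) = 2200/(2.014e+05·0.00579) = 1.887.
Step 4 — Bandwidth: Δω = ω₀/Q = 1.067e+05 rad/s; BW = Δω/(2π) = 1.698e+04 Hz.

(a) f₀ = 3.205e+04 Hz  (b) Q = 1.887  (c) BW = 1.698e+04 Hz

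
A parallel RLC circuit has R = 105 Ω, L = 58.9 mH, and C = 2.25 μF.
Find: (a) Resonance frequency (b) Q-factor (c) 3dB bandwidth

Step 1 — Resonance: ω₀ = 1/√(LC) = 1/√(0.0589·2.25e-06) = 2747 rad/s.
Step 2 — f₀ = ω₀/(2π) = 437.2 Hz.
Step 3 — Parallel Q: Q = R/(ω₀L) = 105/(2747·0.0589) = 0.649.
Step 4 — Bandwidth: Δω = ω₀/Q = 4233 rad/s; BW = Δω/(2π) = 673.7 Hz.

(a) f₀ = 437.2 Hz  (b) Q = 0.649  (c) BW = 673.7 Hz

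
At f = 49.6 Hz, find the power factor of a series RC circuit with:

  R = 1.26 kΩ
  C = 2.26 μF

Step 1 — Angular frequency: ω = 2π·f = 2π·49.6 = 311.6 rad/s.
Step 2 — Component impedances:
  R: Z = R = 1260 Ω
  C: Z = 1/(jωC) = -j/(ω·C) = 0 - j1420 Ω
Step 3 — Series combination: Z_total = R + C = 1260 - j1420 Ω = 1898∠-48.4° Ω.
Step 4 — Power factor: PF = cos(φ) = Re(Z)/|Z| = 1260/1898.3 = 0.6638.
Step 5 — Type: Im(Z) = -1420 ⇒ leading (phase φ = -48.4°).

PF = 0.6638 (leading, φ = -48.4°)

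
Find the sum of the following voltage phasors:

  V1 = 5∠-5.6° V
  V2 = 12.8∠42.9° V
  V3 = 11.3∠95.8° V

Step 1 — Convert each phasor to rectangular form:
  V1 = 5·(cos(-5.6°) + j·sin(-5.6°)) = 4.976 - j0.4879 V
  V2 = 12.8·(cos(42.9°) + j·sin(42.9°)) = 9.377 + j8.713 V
  V3 = 11.3·(cos(95.8°) + j·sin(95.8°)) = -1.142 + j11.24 V
Step 2 — Sum components: V_total = 13.21 + j19.47 V.
Step 3 — Convert to polar: |V_total| = 23.53 V, ∠V_total = 55.8°.

V_total = 23.53∠55.8° V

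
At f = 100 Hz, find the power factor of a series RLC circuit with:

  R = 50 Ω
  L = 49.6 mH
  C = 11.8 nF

Step 1 — Angular frequency: ω = 2π·f = 2π·100 = 628.3 rad/s.
Step 2 — Component impedances:
  R: Z = R = 50 Ω
  L: Z = jωL = j·628.3·0.0496 = 0 + j31.16 Ω
  C: Z = 1/(jωC) = -j/(ω·C) = 0 - j1.349e+05 Ω
Step 3 — Series combination: Z_total = R + L + C = 50 - j1.348e+05 Ω = 1.348e+05∠-90.0° Ω.
Step 4 — Power factor: PF = cos(φ) = Re(Z)/|Z| = 50/1.3485e+05 = 0.0003708.
Step 5 — Type: Im(Z) = -1.348e+05 ⇒ leading (phase φ = -90.0°).

PF = 0.0003708 (leading, φ = -90.0°)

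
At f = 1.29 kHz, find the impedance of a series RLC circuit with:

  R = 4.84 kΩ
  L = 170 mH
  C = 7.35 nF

Step 1 — Angular frequency: ω = 2π·f = 2π·1290 = 8105 rad/s.
Step 2 — Component impedances:
  R: Z = R = 4840 Ω
  L: Z = jωL = j·8105·0.17 = 0 + j1378 Ω
  C: Z = 1/(jωC) = -j/(ω·C) = 0 - j1.679e+04 Ω
Step 3 — Series combination: Z_total = R + L + C = 4840 - j1.541e+04 Ω = 1.615e+04∠-72.6° Ω.

Z = 4840 - j1.541e+04 Ω = 1.615e+04∠-72.6° Ω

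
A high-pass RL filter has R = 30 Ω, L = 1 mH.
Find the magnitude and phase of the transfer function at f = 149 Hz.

Step 1 — Angular frequency: ω = 2π·149 = 936.2 rad/s.
Step 2 — Transfer function: H(jω) = jωL/(R + jωL).
Step 3 — Numerator jωL = j·0.9362; denominator R + jωL = 30 + j0.9362.
Step 4 — H = 0.0009729 + j0.03118.
Step 5 — Magnitude: |H| = 0.03119 (-30.1 dB); phase: φ = 88.2°.

|H| = 0.03119 (-30.1 dB), φ = 88.2°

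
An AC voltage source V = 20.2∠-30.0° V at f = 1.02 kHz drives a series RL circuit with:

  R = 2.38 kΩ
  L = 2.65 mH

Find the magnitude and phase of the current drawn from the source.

Step 1 — Angular frequency: ω = 2π·f = 2π·1020 = 6409 rad/s.
Step 2 — Component impedances:
  R: Z = R = 2380 Ω
  L: Z = jωL = j·6409·0.00265 = 0 + j16.98 Ω
Step 3 — Series combination: Z_total = R + L = 2380 + j16.98 Ω = 2380∠0.4° Ω.
Step 4 — Source phasor: V = 20.2∠-30.0° V = 17.49 - j10.1 V.
Step 5 — Ohm's law: I = V / Z_total = (17.49 - j10.1) / (2380 + j16.98) = 0.00732 - j0.004296 A.
Step 6 — Convert to polar: |I| = 0.008487 A, ∠I = -30.4°.

I = 0.008487∠-30.4° A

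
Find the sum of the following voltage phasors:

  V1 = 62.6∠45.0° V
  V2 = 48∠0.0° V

Step 1 — Convert each phasor to rectangular form:
  V1 = 62.6·(cos(45.0°) + j·sin(45.0°)) = 44.26 + j44.26 V
  V2 = 48·(cos(0.0°) + j·sin(0.0°)) = 48 V
Step 2 — Sum components: V_total = 92.26 + j44.26 V.
Step 3 — Convert to polar: |V_total| = 102.3 V, ∠V_total = 25.6°.

V_total = 102.3∠25.6° V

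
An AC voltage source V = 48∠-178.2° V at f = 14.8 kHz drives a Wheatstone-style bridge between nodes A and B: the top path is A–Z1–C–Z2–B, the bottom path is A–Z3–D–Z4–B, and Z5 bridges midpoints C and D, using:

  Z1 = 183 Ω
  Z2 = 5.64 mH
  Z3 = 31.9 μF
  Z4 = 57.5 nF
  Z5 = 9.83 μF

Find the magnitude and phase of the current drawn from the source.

Step 1 — Angular frequency: ω = 2π·f = 2π·1.48e+04 = 9.299e+04 rad/s.
Step 2 — Component impedances:
  Z1: Z = R = 183 Ω
  Z2: Z = jωL = j·9.299e+04·0.00564 = 0 + j524.5 Ω
  Z3: Z = 1/(jωC) = -j/(ω·C) = 0 - j0.3371 Ω
  Z4: Z = 1/(jωC) = -j/(ω·C) = 0 - j187 Ω
  Z5: Z = 1/(jωC) = -j/(ω·C) = 0 - j1.094 Ω
Step 3 — Bridge requires nodal analysis (the Z5 bridge couples midpoints C and D, so the two paths cannot be reduced to a simple series/parallel combination). Setting node B to ground and injecting 1 A at node A, the 3-node admittance system at A, C, D solves to V_A = Z_AB = 0.0004018 - j291.3 Ω = 291.3∠-90.0° Ω.
Step 4 — Source phasor: V = 48∠-178.2° V = -47.98 - j1.508 V.
Step 5 — Ohm's law: I = V / Z_total = (-47.98 - j1.508) / (0.0004018 - j291.3) = 0.005175 - j0.1647 A.
Step 6 — Convert to polar: |I| = 0.1648 A, ∠I = -88.2°.

I = 0.1648∠-88.2° A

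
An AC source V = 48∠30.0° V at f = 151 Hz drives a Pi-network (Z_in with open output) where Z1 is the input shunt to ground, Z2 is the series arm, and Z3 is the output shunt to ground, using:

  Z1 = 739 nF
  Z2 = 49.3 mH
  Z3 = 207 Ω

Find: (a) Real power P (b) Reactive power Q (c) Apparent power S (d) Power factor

Step 1 — Angular frequency: ω = 2π·f = 2π·151 = 948.8 rad/s.
Step 2 — Component impedances:
  Z1: Z = 1/(jωC) = -j/(ω·C) = 0 - j1426 Ω
  Z2: Z = jωL = j·948.8·0.0493 = 0 + j46.77 Ω
  Z3: Z = R = 207 Ω
Step 3 — With open output, the series arm Z2 and the output shunt Z3 appear in series to ground: Z2 + Z3 = 207 + j46.77 Ω.
Step 4 — Parallel with input shunt Z1: Z_in = Z1 || (Z2 + Z3) = 216.4 + j15.89 Ω = 217∠4.2° Ω.
Step 5 — Source phasor: V = 48∠30.0° V = 41.57 + j24 V.
Step 6 — Current: I = V / Z = 0.1992 + j0.09628 A = 0.2212∠25.8° A.
Step 7 — Complex power: S = V·I* = 10.59 + j0.7775 VA.
Step 8 — Real power: P = Re(S) = 10.59 W.
Step 9 — Reactive power: Q = Im(S) = 0.7775 VAR.
Step 10 — Apparent power: |S| = 10.62 VA.
Step 11 — Power factor: PF = P/|S| = 0.9973 (lagging).

(a) P = 10.59 W  (b) Q = 0.7775 VAR  (c) S = 10.62 VA  (d) PF = 0.9973 (lagging)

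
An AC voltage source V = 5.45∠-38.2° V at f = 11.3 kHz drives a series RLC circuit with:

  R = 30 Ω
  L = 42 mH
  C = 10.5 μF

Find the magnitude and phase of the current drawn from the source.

Step 1 — Angular frequency: ω = 2π·f = 2π·1.13e+04 = 7.1e+04 rad/s.
Step 2 — Component impedances:
  R: Z = R = 30 Ω
  L: Z = jωL = j·7.1e+04·0.042 = 0 + j2982 Ω
  C: Z = 1/(jωC) = -j/(ω·C) = 0 - j1.341 Ω
Step 3 — Series combination: Z_total = R + L + C = 30 + j2981 Ω = 2981∠89.4° Ω.
Step 4 — Source phasor: V = 5.45∠-38.2° V = 4.283 - j3.37 V.
Step 5 — Ohm's law: I = V / Z_total = (4.283 - j3.37) / (30 + j2981) = -0.001116 - j0.001448 A.
Step 6 — Convert to polar: |I| = 0.001828 A, ∠I = -127.6°.

I = 0.001828∠-127.6° A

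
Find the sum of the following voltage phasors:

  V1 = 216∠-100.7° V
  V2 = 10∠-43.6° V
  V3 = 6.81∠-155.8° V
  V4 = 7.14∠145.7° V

Step 1 — Convert each phasor to rectangular form:
  V1 = 216·(cos(-100.7°) + j·sin(-100.7°)) = -40.1 - j212.2 V
  V2 = 10·(cos(-43.6°) + j·sin(-43.6°)) = 7.242 - j6.896 V
  V3 = 6.81·(cos(-155.8°) + j·sin(-155.8°)) = -6.212 - j2.792 V
  V4 = 7.14·(cos(145.7°) + j·sin(145.7°)) = -5.898 + j4.024 V
Step 2 — Sum components: V_total = -44.97 - j217.9 V.
Step 3 — Convert to polar: |V_total| = 222.5 V, ∠V_total = -101.7°.

V_total = 222.5∠-101.7° V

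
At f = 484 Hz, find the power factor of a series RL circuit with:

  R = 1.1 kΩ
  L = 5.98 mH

Step 1 — Angular frequency: ω = 2π·f = 2π·484 = 3041 rad/s.
Step 2 — Component impedances:
  R: Z = R = 1100 Ω
  L: Z = jωL = j·3041·0.00598 = 0 + j18.19 Ω
Step 3 — Series combination: Z_total = R + L = 1100 + j18.19 Ω = 1100∠0.9° Ω.
Step 4 — Power factor: PF = cos(φ) = Re(Z)/|Z| = 1100/1100.15 = 0.9999.
Step 5 — Type: Im(Z) = 18.19 ⇒ lagging (phase φ = 0.9°).

PF = 0.9999 (lagging, φ = 0.9°)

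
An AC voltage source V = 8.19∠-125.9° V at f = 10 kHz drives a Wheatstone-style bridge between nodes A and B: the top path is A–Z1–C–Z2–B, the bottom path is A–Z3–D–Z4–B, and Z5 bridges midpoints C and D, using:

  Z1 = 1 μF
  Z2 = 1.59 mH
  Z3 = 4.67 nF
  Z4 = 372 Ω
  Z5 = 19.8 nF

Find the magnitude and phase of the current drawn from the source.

Step 1 — Angular frequency: ω = 2π·f = 2π·1e+04 = 6.283e+04 rad/s.
Step 2 — Component impedances:
  Z1: Z = 1/(jωC) = -j/(ω·C) = 0 - j15.92 Ω
  Z2: Z = jωL = j·6.283e+04·0.00159 = 0 + j99.9 Ω
  Z3: Z = 1/(jωC) = -j/(ω·C) = 0 - j3408 Ω
  Z4: Z = R = 372 Ω
  Z5: Z = 1/(jωC) = -j/(ω·C) = 0 - j803.8 Ω
Step 3 — Bridge requires nodal analysis (the Z5 bridge couples midpoints C and D, so the two paths cannot be reduced to a simple series/parallel combination). Setting node B to ground and injecting 1 A at node A, the 3-node admittance system at A, C, D solves to V_A = Z_AB = 7.897 + j95.75 Ω = 96.07∠85.3° Ω.
Step 4 — Source phasor: V = 8.19∠-125.9° V = -4.802 - j6.634 V.
Step 5 — Ohm's law: I = V / Z_total = (-4.802 - j6.634) / (7.897 + j95.75) = -0.07293 + j0.04414 A.
Step 6 — Convert to polar: |I| = 0.08525 A, ∠I = 148.8°.

I = 0.08525∠148.8° A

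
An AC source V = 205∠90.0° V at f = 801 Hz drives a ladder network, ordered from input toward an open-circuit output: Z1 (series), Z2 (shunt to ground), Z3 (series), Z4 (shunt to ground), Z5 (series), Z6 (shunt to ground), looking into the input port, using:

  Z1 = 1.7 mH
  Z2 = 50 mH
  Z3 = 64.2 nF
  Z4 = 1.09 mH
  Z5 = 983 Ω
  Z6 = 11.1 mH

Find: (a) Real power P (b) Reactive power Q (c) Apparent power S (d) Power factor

Step 1 — Angular frequency: ω = 2π·f = 2π·801 = 5033 rad/s.
Step 2 — Component impedances:
  Z1: Z = jωL = j·5033·0.0017 = 0 + j8.556 Ω
  Z2: Z = jωL = j·5033·0.05 = 0 + j251.6 Ω
  Z3: Z = 1/(jωC) = -j/(ω·C) = 0 - j3095 Ω
  Z4: Z = jωL = j·5033·0.00109 = 0 + j5.486 Ω
  Z5: Z = R = 983 Ω
  Z6: Z = jωL = j·5033·0.0111 = 0 + j55.86 Ω
Step 3 — Ladder network (open output): work backward from the far end, alternating series and parallel combinations. Z_in = 0.0002398 + j282.5 Ω = 282.5∠90.0° Ω.
Step 4 — Source phasor: V = 205∠90.0° V = 0 + j205 V.
Step 5 — Current: I = V / Z = 0.7256 + j6.159e-07 A = 0.7256∠0.0° A.
Step 6 — Complex power: S = V·I* = 0.0001263 + j148.8 VA.
Step 7 — Real power: P = Re(S) = 0.0001263 W.
Step 8 — Reactive power: Q = Im(S) = 148.8 VAR.
Step 9 — Apparent power: |S| = 148.8 VA.
Step 10 — Power factor: PF = P/|S| = 8.488e-07 (lagging).

(a) P = 0.0001263 W  (b) Q = 148.8 VAR  (c) S = 148.8 VA  (d) PF = 8.488e-07 (lagging)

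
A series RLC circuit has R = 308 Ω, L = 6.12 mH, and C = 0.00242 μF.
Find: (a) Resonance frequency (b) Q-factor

Step 1 — Resonance condition Im(Z)=0 gives ω₀ = 1/√(LC).
Step 2 — ω₀ = 1/√(0.00612·2.42e-09) = 2.598e+05 rad/s.
Step 3 — f₀ = ω₀/(2π) = 4.136e+04 Hz.
Step 4 — Series Q: Q = ω₀L/R = 2.598e+05·0.00612/308 = 5.163.

(a) f₀ = 4.136e+04 Hz  (b) Q = 5.163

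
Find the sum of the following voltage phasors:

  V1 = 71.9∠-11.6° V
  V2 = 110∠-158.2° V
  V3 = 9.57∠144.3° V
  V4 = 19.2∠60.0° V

Step 1 — Convert each phasor to rectangular form:
  V1 = 71.9·(cos(-11.6°) + j·sin(-11.6°)) = 70.43 - j14.46 V
  V2 = 110·(cos(-158.2°) + j·sin(-158.2°)) = -102.1 - j40.85 V
  V3 = 9.57·(cos(144.3°) + j·sin(144.3°)) = -7.772 + j5.584 V
  V4 = 19.2·(cos(60.0°) + j·sin(60.0°)) = 9.6 + j16.63 V
Step 2 — Sum components: V_total = -29.87 - j33.1 V.
Step 3 — Convert to polar: |V_total| = 44.58 V, ∠V_total = -132.1°.

V_total = 44.58∠-132.1° V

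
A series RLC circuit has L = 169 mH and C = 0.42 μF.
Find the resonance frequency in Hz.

Step 1 — Resonance condition Im(Z)=0 gives ω₀ = 1/√(LC).
Step 2 — ω₀ = 1/√(0.169·4.2e-07) = 3753 rad/s.
Step 3 — f₀ = ω₀/(2π) = 597.4 Hz.

f₀ = 597.4 Hz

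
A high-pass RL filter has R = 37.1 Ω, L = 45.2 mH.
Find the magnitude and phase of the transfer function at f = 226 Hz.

Step 1 — Angular frequency: ω = 2π·226 = 1420 rad/s.
Step 2 — Transfer function: H(jω) = jωL/(R + jωL).
Step 3 — Numerator jωL = j·64.18; denominator R + jωL = 37.1 + j64.18.
Step 4 — H = 0.7496 + j0.4333.
Step 5 — Magnitude: |H| = 0.8658 (-1.3 dB); phase: φ = 30.0°.

|H| = 0.8658 (-1.3 dB), φ = 30.0°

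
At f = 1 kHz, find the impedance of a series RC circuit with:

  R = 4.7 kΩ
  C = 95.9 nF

Step 1 — Angular frequency: ω = 2π·f = 2π·1000 = 6283 rad/s.
Step 2 — Component impedances:
  R: Z = R = 4700 Ω
  C: Z = 1/(jωC) = -j/(ω·C) = 0 - j1660 Ω
Step 3 — Series combination: Z_total = R + C = 4700 - j1660 Ω = 4984∠-19.4° Ω.

Z = 4700 - j1660 Ω = 4984∠-19.4° Ω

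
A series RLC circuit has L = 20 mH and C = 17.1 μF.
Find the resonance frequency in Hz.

Step 1 — Resonance condition Im(Z)=0 gives ω₀ = 1/√(LC).
Step 2 — ω₀ = 1/√(0.02·1.71e-05) = 1710 rad/s.
Step 3 — f₀ = ω₀/(2π) = 272.1 Hz.

f₀ = 272.1 Hz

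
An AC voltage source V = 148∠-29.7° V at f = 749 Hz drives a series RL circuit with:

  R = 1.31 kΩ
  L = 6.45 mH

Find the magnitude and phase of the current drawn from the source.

Step 1 — Angular frequency: ω = 2π·f = 2π·749 = 4706 rad/s.
Step 2 — Component impedances:
  R: Z = R = 1310 Ω
  L: Z = jωL = j·4706·0.00645 = 0 + j30.35 Ω
Step 3 — Series combination: Z_total = R + L = 1310 + j30.35 Ω = 1310∠1.3° Ω.
Step 4 — Source phasor: V = 148∠-29.7° V = 128.6 - j73.33 V.
Step 5 — Ohm's law: I = V / Z_total = (128.6 - j73.33) / (1310 + j30.35) = 0.09679 - j0.05822 A.
Step 6 — Convert to polar: |I| = 0.1129 A, ∠I = -31.0°.

I = 0.1129∠-31.0° A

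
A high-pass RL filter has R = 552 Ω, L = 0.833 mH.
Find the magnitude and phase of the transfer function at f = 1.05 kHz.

Step 1 — Angular frequency: ω = 2π·1050 = 6597 rad/s.
Step 2 — Transfer function: H(jω) = jωL/(R + jωL).
Step 3 — Numerator jωL = j·5.496; denominator R + jωL = 552 + j5.496.
Step 4 — H = 9.911e-05 + j0.009955.
Step 5 — Magnitude: |H| = 0.009955 (-40.0 dB); phase: φ = 89.4°.

|H| = 0.009955 (-40.0 dB), φ = 89.4°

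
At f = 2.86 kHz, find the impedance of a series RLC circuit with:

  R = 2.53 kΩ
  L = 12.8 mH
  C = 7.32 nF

Step 1 — Angular frequency: ω = 2π·f = 2π·2860 = 1.797e+04 rad/s.
Step 2 — Component impedances:
  R: Z = R = 2530 Ω
  L: Z = jωL = j·1.797e+04·0.0128 = 0 + j230 Ω
  C: Z = 1/(jωC) = -j/(ω·C) = 0 - j7602 Ω
Step 3 — Series combination: Z_total = R + L + C = 2530 - j7372 Ω = 7794∠-71.1° Ω.

Z = 2530 - j7372 Ω = 7794∠-71.1° Ω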